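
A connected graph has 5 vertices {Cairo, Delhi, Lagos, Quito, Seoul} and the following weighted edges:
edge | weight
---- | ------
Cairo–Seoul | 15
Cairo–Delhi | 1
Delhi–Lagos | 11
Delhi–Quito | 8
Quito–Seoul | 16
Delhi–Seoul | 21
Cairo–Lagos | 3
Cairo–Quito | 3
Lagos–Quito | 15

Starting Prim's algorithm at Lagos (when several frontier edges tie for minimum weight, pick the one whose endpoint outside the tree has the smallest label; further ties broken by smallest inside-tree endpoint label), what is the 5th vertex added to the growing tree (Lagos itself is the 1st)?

Prim's algorithm from Lagos:
Step 1: frontier [Cairo–Lagos 3, Delhi–Lagos 11, Lagos–Quito 15] → take Cairo–Lagos (3); add Cairo.
Step 2: frontier [Cairo–Delhi 1, Cairo–Quito 3, Cairo–Seoul 15, Delhi–Lagos 11, Lagos–Quito 15] → take Cairo–Delhi (1); add Delhi.
Step 3: frontier [Cairo–Quito 3, Cairo–Seoul 15, Delhi–Quito 8, Delhi–Seoul 21, Lagos–Quito 15] → take Cairo–Quito (3); add Quito.
Step 4: frontier [Cairo–Seoul 15, Delhi–Seoul 21, Quito–Seoul 16] → take Cairo–Seoul (15); add Seoul.
Vertex order: Lagos, Cairo, Delhi, Quito, Seoul. The 5th vertex is Seoul.

Seoul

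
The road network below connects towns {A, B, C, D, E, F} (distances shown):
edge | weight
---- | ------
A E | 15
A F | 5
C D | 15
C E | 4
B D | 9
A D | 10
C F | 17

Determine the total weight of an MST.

Prim's algorithm from A:
Step 1: frontier [A F 5, A D 10, A E 15] → take A F (5); add F.
Step 2: frontier [A D 10, A E 15, C F 17] → take A D (10); add D.
Step 3: frontier [A E 15, B D 9, C D 15, C F 17] → take B D (9); add B.
Step 4: frontier [A E 15, C D 15, C F 17] → take C D (15); add C.
Step 5: frontier [A E 15, C E 4] → take C E (4); add E.
MST edges: A F, A D, B D, C D, C E; total weight 5+10+9+15+4 = 43.

43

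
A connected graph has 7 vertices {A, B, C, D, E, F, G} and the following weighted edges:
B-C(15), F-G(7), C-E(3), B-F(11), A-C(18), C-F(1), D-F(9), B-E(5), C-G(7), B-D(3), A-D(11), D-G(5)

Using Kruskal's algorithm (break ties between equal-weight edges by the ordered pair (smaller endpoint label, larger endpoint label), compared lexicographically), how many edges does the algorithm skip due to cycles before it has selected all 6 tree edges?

3

Kruskal: consider edges lightest-first.
C-F (1): add — endpoints in different components.
B-D (3): add — endpoints in different components.
C-E (3): add — endpoints in different components.
B-E (5): add — endpoints in different components.
D-G (5): add — endpoints in different components.
C-G (7): skip — C and G already connected.
F-G (7): skip — F and G already connected.
D-F (9): skip — D and F already connected.
A-D (11): add — endpoints in different components.
Edges rejected before the tree was complete: 3.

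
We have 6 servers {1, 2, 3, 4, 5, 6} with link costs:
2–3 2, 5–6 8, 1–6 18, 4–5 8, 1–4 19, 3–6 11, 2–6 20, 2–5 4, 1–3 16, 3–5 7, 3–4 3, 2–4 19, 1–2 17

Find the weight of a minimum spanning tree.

33

Prim, starting at 2.
Step 1: cheapest edge leaving the tree is 2–3 (2); add 3.
Step 2: cheapest edge leaving the tree is 3–4 (3); add 4.
Step 3: cheapest edge leaving the tree is 2–5 (4); add 5.
Step 4: cheapest edge leaving the tree is 5–6 (8); add 6.
Step 5: cheapest edge leaving the tree is 1–3 (16); add 1.
MST edges: 2–3, 3–4, 2–5, 5–6, 1–3; total weight 2+3+4+8+16 = 33.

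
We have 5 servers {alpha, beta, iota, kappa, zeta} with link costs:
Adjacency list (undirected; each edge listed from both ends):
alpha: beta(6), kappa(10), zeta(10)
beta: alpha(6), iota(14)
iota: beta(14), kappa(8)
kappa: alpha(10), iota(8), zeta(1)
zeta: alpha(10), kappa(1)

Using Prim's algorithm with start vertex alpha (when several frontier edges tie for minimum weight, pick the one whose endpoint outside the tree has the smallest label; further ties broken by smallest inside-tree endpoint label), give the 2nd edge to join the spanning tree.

alpha-kappa

Prim's algorithm from alpha:
Step 1: cheapest edge leaving the tree is alpha beta (6); add beta.
Step 2: cheapest edge leaving the tree is alpha kappa (10); add kappa.
Step 3: cheapest edge leaving the tree is kappa zeta (1); add zeta.
Step 4: cheapest edge leaving the tree is iota kappa (8); add iota.
The 2nd edge added is alpha kappa.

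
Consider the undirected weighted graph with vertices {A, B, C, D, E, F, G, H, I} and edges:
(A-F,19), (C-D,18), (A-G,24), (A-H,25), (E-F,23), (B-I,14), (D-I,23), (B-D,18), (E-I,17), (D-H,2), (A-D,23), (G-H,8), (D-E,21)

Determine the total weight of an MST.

119

Prim's algorithm from H:
Step 1: frontier [D-H 2, G-H 8, A-H 25] → take D-H (2); add D.
Step 2: frontier [B-D 18, C-D 18, D-E 21, A-D 23, D-I 23, G-H 8, A-H 25] → take G-H (8); add G.
Step 3: frontier [B-D 18, C-D 18, D-E 21, A-D 23, D-I 23, A-G 24, A-H 25] → take B-D (18); add B.
Step 4: frontier [B-I 14, C-D 18, D-E 21, A-D 23, D-I 23, A-G 24, A-H 25] → take B-I (14); add I.
Step 5: frontier [C-D 18, D-E 21, A-D 23, A-G 24, A-H 25, E-I 17] → take E-I (17); add E.
Step 6: frontier [C-D 18, A-D 23, E-F 23, A-G 24, A-H 25] → take C-D (18); add C.
Step 7: frontier [A-D 23, E-F 23, A-G 24, A-H 25] → take A-D (23); add A.
Step 8: frontier [A-F 19, E-F 23] → take A-F (19); add F.
MST edges: D-H, G-H, B-D, B-I, E-I, C-D, A-D, A-F; total weight 2+8+18+14+17+18+23+19 = 119.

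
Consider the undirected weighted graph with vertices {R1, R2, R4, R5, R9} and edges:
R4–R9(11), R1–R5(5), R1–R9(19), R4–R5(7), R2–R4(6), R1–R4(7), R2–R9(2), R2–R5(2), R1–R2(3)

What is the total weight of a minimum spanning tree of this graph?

Kruskal: consider edges lightest-first.
R2–R5 (2): add — endpoints in different components.
R2–R9 (2): add — endpoints in different components.
R1–R2 (3): add — endpoints in different components.
R1–R5 (5): skip — R5 and R1 already connected.
R2–R4 (6): add — endpoints in different components.
MST edges: R2–R5, R2–R9, R1–R2, R2–R4; total weight 2+2+3+6 = 13.

13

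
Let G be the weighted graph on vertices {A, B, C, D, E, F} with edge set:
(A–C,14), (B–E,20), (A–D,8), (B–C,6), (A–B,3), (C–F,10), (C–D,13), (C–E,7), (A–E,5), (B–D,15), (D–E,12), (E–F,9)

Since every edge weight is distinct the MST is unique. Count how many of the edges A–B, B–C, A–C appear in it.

2

Kruskal: consider edges lightest-first.
A–B (3): add — endpoints in different components.
A–E (5): add — endpoints in different components.
B–C (6): add — endpoints in different components.
C–E (7): skip — C and E already connected.
A–D (8): add — endpoints in different components.
E–F (9): add — endpoints in different components.
MST edge set: {A–B, A–E, B–C, A–D, E–F}.
Of the listed edges, {A–B, B–C} are in the MST → 2.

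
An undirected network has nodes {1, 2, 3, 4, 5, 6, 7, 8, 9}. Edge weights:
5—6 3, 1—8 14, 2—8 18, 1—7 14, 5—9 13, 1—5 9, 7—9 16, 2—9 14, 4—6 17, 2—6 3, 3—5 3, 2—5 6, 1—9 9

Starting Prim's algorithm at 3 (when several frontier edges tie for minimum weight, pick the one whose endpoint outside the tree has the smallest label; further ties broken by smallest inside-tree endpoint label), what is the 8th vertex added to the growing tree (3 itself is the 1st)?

8

Prim's algorithm from 3:
Step 1: frontier [3—5 3] → take 3—5 (3); add 5.
Step 2: frontier [5—6 3, 2—5 6, 1—5 9, 5—9 13] → take 5—6 (3); add 6.
Step 3: frontier [2—5 6, 1—5 9, 5—9 13, 2—6 3, 4—6 17] → take 2—6 (3); add 2.
Step 4: frontier [2—9 14, 2—8 18, 1—5 9, 5—9 13, 4—6 17] → take 1—5 (9); add 1.
Step 5: frontier [1—9 9, 1—7 14, 1—8 14, 2—9 14, 2—8 18, 5—9 13, 4—6 17] → take 1—9 (9); add 9.
Step 6: frontier [1—7 14, 1—8 14, 2—8 18, 4—6 17, 7—9 16] → take 1—7 (14); add 7.
Step 7: frontier [1—8 14, 2—8 18, 4—6 17] → take 1—8 (14); add 8.
Step 8: frontier [4—6 17] → take 4—6 (17); add 4.
Vertex order: 3, 5, 6, 2, 1, 9, 7, 8, 4. The 8th vertex is 8.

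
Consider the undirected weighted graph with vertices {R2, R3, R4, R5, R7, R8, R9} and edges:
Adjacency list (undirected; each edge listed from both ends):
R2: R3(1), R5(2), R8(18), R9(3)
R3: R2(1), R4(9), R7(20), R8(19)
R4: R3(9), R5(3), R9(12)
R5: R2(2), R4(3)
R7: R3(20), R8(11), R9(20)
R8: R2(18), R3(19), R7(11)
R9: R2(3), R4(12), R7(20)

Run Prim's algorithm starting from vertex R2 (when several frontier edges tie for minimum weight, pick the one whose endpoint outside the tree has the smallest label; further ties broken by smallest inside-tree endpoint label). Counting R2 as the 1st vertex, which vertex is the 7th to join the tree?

R7

Prim's algorithm from R2:
Step 1: cheapest edge leaving the tree is R2 R3 (1); add R3.
Step 2: cheapest edge leaving the tree is R2 R5 (2); add R5.
Step 3: cheapest edge leaving the tree is R4 R5 (3); add R4.
Step 4: cheapest edge leaving the tree is R2 R9 (3); add R9.
Step 5: cheapest edge leaving the tree is R2 R8 (18); add R8.
Step 6: cheapest edge leaving the tree is R7 R8 (11); add R7.
Vertex order: R2, R3, R5, R4, R9, R8, R7. The 7th vertex is R7.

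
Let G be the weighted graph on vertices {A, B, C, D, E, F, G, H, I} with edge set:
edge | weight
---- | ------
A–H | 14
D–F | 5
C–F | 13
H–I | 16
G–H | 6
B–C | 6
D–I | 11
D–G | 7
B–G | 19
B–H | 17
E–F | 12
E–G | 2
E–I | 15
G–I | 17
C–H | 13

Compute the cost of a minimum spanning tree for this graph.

Sort edges by weight, then run Kruskal:
E–G (2): add — endpoints in different components.
D–F (5): add — endpoints in different components.
B–C (6): add — endpoints in different components.
G–H (6): add — endpoints in different components.
D–G (7): add — endpoints in different components.
D–I (11): add — endpoints in different components.
E–F (12): skip — E and F already connected.
C–F (13): add — endpoints in different components.
C–H (13): skip — C and H already connected.
A–H (14): add — endpoints in different components.
MST edges: E–G, D–F, B–C, G–H, D–G, D–I, C–F, A–H; total weight 2+5+6+6+7+11+13+14 = 64.

64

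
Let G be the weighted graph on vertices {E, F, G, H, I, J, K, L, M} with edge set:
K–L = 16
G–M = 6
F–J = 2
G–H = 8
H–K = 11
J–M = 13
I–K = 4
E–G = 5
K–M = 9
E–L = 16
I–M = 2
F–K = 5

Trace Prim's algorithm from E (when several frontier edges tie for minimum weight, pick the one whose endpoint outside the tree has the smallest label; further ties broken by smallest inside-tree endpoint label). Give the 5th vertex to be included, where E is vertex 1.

Grow the tree from E using Prim:
Step 1: frontier [E–G 5, E–L 16] → take E–G (5); add G.
Step 2: frontier [E–L 16, G–M 6, G–H 8] → take G–M (6); add M.
Step 3: frontier [E–L 16, G–H 8, I–M 2, K–M 9, J–M 13] → take I–M (2); add I.
Step 4: frontier [E–L 16, G–H 8, I–K 4, K–M 9, J–M 13] → take I–K (4); add K.
Step 5: frontier [E–L 16, G–H 8, F–K 5, H–K 11, K–L 16, J–M 13] → take F–K (5); add F.
Step 6: frontier [E–L 16, F–J 2, G–H 8, H–K 11, K–L 16, J–M 13] → take F–J (2); add J.
Step 7: frontier [E–L 16, G–H 8, H–K 11, K–L 16] → take G–H (8); add H.
Step 8: frontier [E–L 16, K–L 16] → take E–L (16); add L.
Vertex order: E, G, M, I, K, F, J, H, L. The 5th vertex is K.

K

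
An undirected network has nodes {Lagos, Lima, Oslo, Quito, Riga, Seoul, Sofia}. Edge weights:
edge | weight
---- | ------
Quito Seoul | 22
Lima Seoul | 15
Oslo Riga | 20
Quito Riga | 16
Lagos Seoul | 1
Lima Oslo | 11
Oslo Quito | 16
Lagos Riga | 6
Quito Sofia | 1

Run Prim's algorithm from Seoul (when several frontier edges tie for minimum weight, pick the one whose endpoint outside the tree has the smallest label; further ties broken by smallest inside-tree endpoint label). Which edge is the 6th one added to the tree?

Prim's algorithm from Seoul:
Step 1: frontier [Lagos Seoul 1, Lima Seoul 15, Quito Seoul 22] → take Lagos Seoul (1); add Lagos.
Step 2: frontier [Lagos Riga 6, Lima Seoul 15, Quito Seoul 22] → take Lagos Riga (6); add Riga.
Step 3: frontier [Quito Riga 16, Oslo Riga 20, Lima Seoul 15, Quito Seoul 22] → take Lima Seoul (15); add Lima.
Step 4: frontier [Lima Oslo 11, Quito Riga 16, Oslo Riga 20, Quito Seoul 22] → take Lima Oslo (11); add Oslo.
Step 5: frontier [Oslo Quito 16, Quito Riga 16, Quito Seoul 22] → take Oslo Quito (16); add Quito.
Step 6: frontier [Quito Sofia 1] → take Quito Sofia (1); add Sofia.
The 6th edge added is Quito Sofia.

Quito-Sofia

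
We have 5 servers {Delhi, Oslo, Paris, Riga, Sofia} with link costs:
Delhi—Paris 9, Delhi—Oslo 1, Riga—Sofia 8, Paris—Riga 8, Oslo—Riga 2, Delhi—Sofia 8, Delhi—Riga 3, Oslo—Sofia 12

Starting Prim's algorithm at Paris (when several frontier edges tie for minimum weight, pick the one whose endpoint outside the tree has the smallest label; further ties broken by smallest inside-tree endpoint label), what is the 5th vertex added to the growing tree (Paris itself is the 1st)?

Prim's algorithm from Paris:
Step 1: cheapest edge leaving the tree is Paris—Riga (8); add Riga.
Step 2: cheapest edge leaving the tree is Oslo—Riga (2); add Oslo.
Step 3: cheapest edge leaving the tree is Delhi—Oslo (1); add Delhi.
Step 4: cheapest edge leaving the tree is Delhi—Sofia (8); add Sofia.
Vertex order: Paris, Riga, Oslo, Delhi, Sofia. The 5th vertex is Sofia.

Sofia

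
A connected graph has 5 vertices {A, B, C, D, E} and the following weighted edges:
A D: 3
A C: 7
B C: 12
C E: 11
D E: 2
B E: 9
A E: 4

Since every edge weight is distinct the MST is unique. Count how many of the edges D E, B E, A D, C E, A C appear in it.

4

Kruskal's algorithm — process edges by increasing weight (ties by edge label):
D E (2): add. Components now {A} {B} {C} {D,E}
A D (3): add. Components now {A,D,E} {B} {C}
A E (4): skip — A and E already connected.
A C (7): add. Components now {A,C,D,E} {B}
B E (9): add. Components now {A,B,C,D,E}
MST edge set: {D E, A D, A C, B E}.
Of the listed edges, {D E, B E, A D, A C} are in the MST → 4.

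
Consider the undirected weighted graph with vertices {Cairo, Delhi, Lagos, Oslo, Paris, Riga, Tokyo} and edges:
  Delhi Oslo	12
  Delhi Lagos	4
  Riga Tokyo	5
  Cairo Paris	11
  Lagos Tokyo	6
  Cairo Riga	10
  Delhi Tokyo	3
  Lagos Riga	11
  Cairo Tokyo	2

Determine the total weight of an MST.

Prim, starting at Cairo.
Step 1: frontier [Cairo Tokyo 2, Cairo Riga 10, Cairo Paris 11] → take Cairo Tokyo (2); add Tokyo.
Step 2: frontier [Cairo Riga 10, Cairo Paris 11, Delhi Tokyo 3, Riga Tokyo 5, Lagos Tokyo 6] → take Delhi Tokyo (3); add Delhi.
Step 3: frontier [Cairo Riga 10, Cairo Paris 11, Delhi Lagos 4, Delhi Oslo 12, Riga Tokyo 5, Lagos Tokyo 6] → take Delhi Lagos (4); add Lagos.
Step 4: frontier [Cairo Riga 10, Cairo Paris 11, Delhi Oslo 12, Lagos Riga 11, Riga Tokyo 5] → take Riga Tokyo (5); add Riga.
Step 5: frontier [Cairo Paris 11, Delhi Oslo 12] → take Cairo Paris (11); add Paris.
Step 6: frontier [Delhi Oslo 12] → take Delhi Oslo (12); add Oslo.
MST edges: Cairo Tokyo, Delhi Tokyo, Delhi Lagos, Riga Tokyo, Cairo Paris, Delhi Oslo; total weight 2+3+4+5+11+12 = 37.

37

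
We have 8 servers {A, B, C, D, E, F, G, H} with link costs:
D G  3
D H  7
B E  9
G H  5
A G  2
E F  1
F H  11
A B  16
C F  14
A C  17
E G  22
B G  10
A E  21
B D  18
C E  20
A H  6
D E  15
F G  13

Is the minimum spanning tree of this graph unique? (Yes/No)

Sort edges by weight, then run Kruskal:
E F (1): add — endpoints in different components.
A G (2): add — endpoints in different components.
D G (3): add — endpoints in different components.
G H (5): add — endpoints in different components.
A H (6): skip — A and H already connected.
D H (7): skip — D and H already connected.
B E (9): add — endpoints in different components.
B G (10): add — endpoints in different components.
F H (11): skip — F and H already connected.
F G (13): skip — F and G already connected.
C F (14): add — endpoints in different components.
Every non-tree edge has weight strictly greater than the heaviest edge on the tree path between its endpoints, so the MST is unique.

Yes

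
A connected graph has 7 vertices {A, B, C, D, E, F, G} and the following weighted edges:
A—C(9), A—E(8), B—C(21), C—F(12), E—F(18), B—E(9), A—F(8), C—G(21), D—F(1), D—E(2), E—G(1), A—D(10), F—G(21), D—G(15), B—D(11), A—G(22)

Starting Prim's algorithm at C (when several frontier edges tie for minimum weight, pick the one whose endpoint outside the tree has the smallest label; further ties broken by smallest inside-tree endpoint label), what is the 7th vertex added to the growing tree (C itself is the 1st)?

Grow the tree from C using Prim:
Step 1: cheapest edge leaving the tree is A—C (9); add A.
Step 2: cheapest edge leaving the tree is A—E (8); add E.
Step 3: cheapest edge leaving the tree is E—G (1); add G.
Step 4: cheapest edge leaving the tree is D—E (2); add D.
Step 5: cheapest edge leaving the tree is D—F (1); add F.
Step 6: cheapest edge leaving the tree is B—E (9); add B.
Vertex order: C, A, E, G, D, F, B. The 7th vertex is B.

B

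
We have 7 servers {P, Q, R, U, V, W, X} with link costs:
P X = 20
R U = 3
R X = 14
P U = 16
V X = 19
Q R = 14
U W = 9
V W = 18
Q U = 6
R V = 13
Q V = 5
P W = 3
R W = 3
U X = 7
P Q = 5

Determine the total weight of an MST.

Sort edges by weight, then run Kruskal:
P W (3): add — endpoints in different components.
R U (3): add — endpoints in different components.
R W (3): add — endpoints in different components.
P Q (5): add — endpoints in different components.
Q V (5): add — endpoints in different components.
Q U (6): skip — U and Q already connected.
U X (7): add — endpoints in different components.
MST edges: P W, R U, R W, P Q, Q V, U X; total weight 3+3+3+5+5+7 = 26.

26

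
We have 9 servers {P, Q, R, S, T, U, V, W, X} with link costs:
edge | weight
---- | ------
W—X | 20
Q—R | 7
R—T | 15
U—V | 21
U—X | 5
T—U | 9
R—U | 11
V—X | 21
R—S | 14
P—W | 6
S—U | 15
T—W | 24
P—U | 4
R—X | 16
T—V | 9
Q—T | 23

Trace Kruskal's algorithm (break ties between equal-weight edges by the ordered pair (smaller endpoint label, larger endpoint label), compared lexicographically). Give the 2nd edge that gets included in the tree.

U-X

Sort edges by weight, then run Kruskal:
P—U (4): add — endpoints in different components.
U—X (5): add — endpoints in different components.
P—W (6): add — endpoints in different components.
Q—R (7): add — endpoints in different components.
T—U (9): add — endpoints in different components.
T—V (9): add — endpoints in different components.
R—U (11): add — endpoints in different components.
R—S (14): add — endpoints in different components.
The 2nd edge added is U—X.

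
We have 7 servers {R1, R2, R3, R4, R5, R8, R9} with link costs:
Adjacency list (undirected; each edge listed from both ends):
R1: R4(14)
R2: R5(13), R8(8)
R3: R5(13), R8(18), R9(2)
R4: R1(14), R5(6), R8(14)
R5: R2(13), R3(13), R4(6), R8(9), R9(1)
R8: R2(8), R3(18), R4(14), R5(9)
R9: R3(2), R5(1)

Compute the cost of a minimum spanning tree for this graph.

40

Sort edges by weight, then run Kruskal:
R5 R9 (1): add. Components now {R5,R9} {R1} {R3} {R2} {R8} {R4}
R3 R9 (2): add. Components now {R3,R5,R9} {R1} {R2} {R8} {R4}
R4 R5 (6): add. Components now {R3,R4,R5,R9} {R1} {R2} {R8}
R2 R8 (8): add. Components now {R3,R4,R5,R9} {R1} {R2,R8}
R5 R8 (9): add. Components now {R2,R3,R4,R5,R8,R9} {R1}
R2 R5 (13): skip — R2 and R5 already connected.
R3 R5 (13): skip — R3 and R5 already connected.
R1 R4 (14): add. Components now {R1,R2,R3,R4,R5,R8,R9}
MST edges: R5 R9, R3 R9, R4 R5, R2 R8, R5 R8, R1 R4; total weight 1+2+6+8+9+14 = 40.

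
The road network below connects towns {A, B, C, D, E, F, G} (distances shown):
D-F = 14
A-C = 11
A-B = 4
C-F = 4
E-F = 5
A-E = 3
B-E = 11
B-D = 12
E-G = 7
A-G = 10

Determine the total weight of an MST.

35

Sort edges by weight, then run Kruskal:
A-E (3): add. Components now {A,E} {B} {C} {D} {F} {G}
A-B (4): add. Components now {A,B,E} {C} {D} {F} {G}
C-F (4): add. Components now {A,B,E} {C,F} {D} {G}
E-F (5): add. Components now {A,B,C,E,F} {D} {G}
E-G (7): add. Components now {A,B,C,E,F,G} {D}
A-G (10): skip — A and G already connected.
A-C (11): skip — A and C already connected.
B-E (11): skip — B and E already connected.
B-D (12): add. Components now {A,B,C,D,E,F,G}
MST edges: A-E, A-B, C-F, E-F, E-G, B-D; total weight 3+4+4+5+7+12 = 35.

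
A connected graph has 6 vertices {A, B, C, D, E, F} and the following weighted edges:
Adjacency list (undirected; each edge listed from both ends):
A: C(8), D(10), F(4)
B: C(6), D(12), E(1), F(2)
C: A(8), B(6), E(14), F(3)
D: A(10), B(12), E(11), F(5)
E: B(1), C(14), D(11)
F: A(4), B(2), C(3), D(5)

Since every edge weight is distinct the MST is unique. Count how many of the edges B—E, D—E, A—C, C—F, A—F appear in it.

3

Kruskal: consider edges lightest-first.
B—E (1): add — endpoints in different components.
B—F (2): add — endpoints in different components.
C—F (3): add — endpoints in different components.
A—F (4): add — endpoints in different components.
D—F (5): add — endpoints in different components.
MST edge set: {B—E, B—F, C—F, A—F, D—F}.
Of the listed edges, {B—E, C—F, A—F} are in the MST → 3.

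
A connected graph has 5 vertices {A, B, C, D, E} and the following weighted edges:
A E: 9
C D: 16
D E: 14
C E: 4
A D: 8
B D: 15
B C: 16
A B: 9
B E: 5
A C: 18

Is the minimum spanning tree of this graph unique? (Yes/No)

Kruskal: consider edges lightest-first.
C E (4): add — endpoints in different components.
B E (5): add — endpoints in different components.
A D (8): add — endpoints in different components.
A B (9): add — endpoints in different components.
Non-tree edge A E has weight 9, equal to the heaviest edge on its tree cycle — swapping gives another MST of the same weight. Not unique.

No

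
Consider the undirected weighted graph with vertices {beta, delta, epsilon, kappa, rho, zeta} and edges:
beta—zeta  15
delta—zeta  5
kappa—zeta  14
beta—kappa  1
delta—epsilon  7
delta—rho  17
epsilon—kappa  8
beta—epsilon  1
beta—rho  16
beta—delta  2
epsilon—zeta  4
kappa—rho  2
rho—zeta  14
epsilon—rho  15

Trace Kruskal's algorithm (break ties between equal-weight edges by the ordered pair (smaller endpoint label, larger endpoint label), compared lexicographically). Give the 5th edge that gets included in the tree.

Kruskal: consider edges lightest-first.
beta—epsilon (1): add. Components now {kappa} {rho} {delta} {beta,epsilon} {zeta}
beta—kappa (1): add. Components now {beta,epsilon,kappa} {rho} {delta} {zeta}
beta—delta (2): add. Components now {beta,delta,epsilon,kappa} {rho} {zeta}
kappa—rho (2): add. Components now {beta,delta,epsilon,kappa,rho} {zeta}
epsilon—zeta (4): add. Components now {beta,delta,epsilon,kappa,rho,zeta}
The 5th edge added is epsilon—zeta.

epsilon-zeta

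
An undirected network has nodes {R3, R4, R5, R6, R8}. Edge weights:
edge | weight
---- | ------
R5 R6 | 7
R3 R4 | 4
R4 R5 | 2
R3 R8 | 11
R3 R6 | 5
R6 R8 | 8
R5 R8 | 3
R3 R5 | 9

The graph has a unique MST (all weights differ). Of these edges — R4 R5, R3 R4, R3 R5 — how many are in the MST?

Kruskal's algorithm — process edges by increasing weight (ties by edge label):
R4 R5 (2): add. Components now {R8} {R4,R5} {R3} {R6}
R5 R8 (3): add. Components now {R4,R5,R8} {R3} {R6}
R3 R4 (4): add. Components now {R3,R4,R5,R8} {R6}
R3 R6 (5): add. Components now {R3,R4,R5,R6,R8}
MST edge set: {R4 R5, R5 R8, R3 R4, R3 R6}.
Of the listed edges, {R4 R5, R3 R4} are in the MST → 2.

2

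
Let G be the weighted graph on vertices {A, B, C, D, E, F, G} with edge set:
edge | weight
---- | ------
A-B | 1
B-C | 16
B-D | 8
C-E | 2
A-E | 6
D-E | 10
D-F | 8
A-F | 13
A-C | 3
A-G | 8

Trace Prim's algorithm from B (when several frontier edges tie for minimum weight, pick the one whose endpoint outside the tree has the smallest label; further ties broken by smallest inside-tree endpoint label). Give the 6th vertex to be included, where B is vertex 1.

Grow the tree from B using Prim:
Step 1: frontier [A-B 1, B-D 8, B-C 16] → take A-B (1); add A.
Step 2: frontier [A-C 3, A-E 6, A-G 8, A-F 13, B-D 8, B-C 16] → take A-C (3); add C.
Step 3: frontier [A-E 6, A-G 8, A-F 13, B-D 8, C-E 2] → take C-E (2); add E.
Step 4: frontier [A-G 8, A-F 13, B-D 8, D-E 10] → take B-D (8); add D.
Step 5: frontier [A-G 8, A-F 13, D-F 8] → take D-F (8); add F.
Step 6: frontier [A-G 8] → take A-G (8); add G.
Vertex order: B, A, C, E, D, F, G. The 6th vertex is F.

F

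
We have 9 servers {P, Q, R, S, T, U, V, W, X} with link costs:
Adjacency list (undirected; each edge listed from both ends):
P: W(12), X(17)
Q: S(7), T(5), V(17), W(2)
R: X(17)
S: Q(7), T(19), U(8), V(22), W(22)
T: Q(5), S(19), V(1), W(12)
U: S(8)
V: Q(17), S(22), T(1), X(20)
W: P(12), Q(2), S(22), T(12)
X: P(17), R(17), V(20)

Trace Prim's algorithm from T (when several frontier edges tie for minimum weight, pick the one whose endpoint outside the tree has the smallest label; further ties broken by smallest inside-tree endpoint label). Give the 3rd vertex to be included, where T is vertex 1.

Q

Prim's algorithm from T:
Step 1: cheapest edge leaving the tree is T V (1); add V.
Step 2: cheapest edge leaving the tree is Q T (5); add Q.
Step 3: cheapest edge leaving the tree is Q W (2); add W.
Step 4: cheapest edge leaving the tree is Q S (7); add S.
Step 5: cheapest edge leaving the tree is S U (8); add U.
Step 6: cheapest edge leaving the tree is P W (12); add P.
Step 7: cheapest edge leaving the tree is P X (17); add X.
Step 8: cheapest edge leaving the tree is R X (17); add R.
Vertex order: T, V, Q, W, S, U, P, X, R. The 3rd vertex is Q.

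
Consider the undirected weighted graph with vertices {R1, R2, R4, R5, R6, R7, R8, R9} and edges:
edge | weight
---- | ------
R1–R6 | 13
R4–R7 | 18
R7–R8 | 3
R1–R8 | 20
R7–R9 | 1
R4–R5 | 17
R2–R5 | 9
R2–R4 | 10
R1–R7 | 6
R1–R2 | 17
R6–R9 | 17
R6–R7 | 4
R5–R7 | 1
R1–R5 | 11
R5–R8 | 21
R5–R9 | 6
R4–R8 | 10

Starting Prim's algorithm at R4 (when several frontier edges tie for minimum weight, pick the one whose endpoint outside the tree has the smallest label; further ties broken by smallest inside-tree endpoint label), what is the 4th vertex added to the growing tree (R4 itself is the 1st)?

Prim, starting at R4.
Step 1: cheapest edge leaving the tree is R2–R4 (10); add R2.
Step 2: cheapest edge leaving the tree is R2–R5 (9); add R5.
Step 3: cheapest edge leaving the tree is R5–R7 (1); add R7.
Step 4: cheapest edge leaving the tree is R7–R9 (1); add R9.
Step 5: cheapest edge leaving the tree is R7–R8 (3); add R8.
Step 6: cheapest edge leaving the tree is R6–R7 (4); add R6.
Step 7: cheapest edge leaving the tree is R1–R7 (6); add R1.
Vertex order: R4, R2, R5, R7, R9, R8, R6, R1. The 4th vertex is R7.

R7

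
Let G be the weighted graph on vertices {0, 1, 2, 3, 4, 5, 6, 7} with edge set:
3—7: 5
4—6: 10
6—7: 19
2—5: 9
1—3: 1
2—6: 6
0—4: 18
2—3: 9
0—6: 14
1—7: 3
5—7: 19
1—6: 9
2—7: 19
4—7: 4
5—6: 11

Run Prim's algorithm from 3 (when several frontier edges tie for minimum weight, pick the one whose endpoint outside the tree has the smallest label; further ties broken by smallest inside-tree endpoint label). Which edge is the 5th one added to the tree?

Prim's algorithm from 3:
Step 1: cheapest edge leaving the tree is 1—3 (1); add 1.
Step 2: cheapest edge leaving the tree is 1—7 (3); add 7.
Step 3: cheapest edge leaving the tree is 4—7 (4); add 4.
Step 4: cheapest edge leaving the tree is 2—3 (9); add 2.
Step 5: cheapest edge leaving the tree is 2—6 (6); add 6.
Step 6: cheapest edge leaving the tree is 2—5 (9); add 5.
Step 7: cheapest edge leaving the tree is 0—6 (14); add 0.
The 5th edge added is 2—6.

2-6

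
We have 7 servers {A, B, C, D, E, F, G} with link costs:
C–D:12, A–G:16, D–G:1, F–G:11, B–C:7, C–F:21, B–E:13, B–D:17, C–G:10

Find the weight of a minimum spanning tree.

Kruskal's algorithm — process edges by increasing weight (ties by edge label):
D–G (1): add — endpoints in different components.
B–C (7): add — endpoints in different components.
C–G (10): add — endpoints in different components.
F–G (11): add — endpoints in different components.
C–D (12): skip — C and D already connected.
B–E (13): add — endpoints in different components.
A–G (16): add — endpoints in different components.
MST edges: D–G, B–C, C–G, F–G, B–E, A–G; total weight 1+7+10+11+13+16 = 58.

58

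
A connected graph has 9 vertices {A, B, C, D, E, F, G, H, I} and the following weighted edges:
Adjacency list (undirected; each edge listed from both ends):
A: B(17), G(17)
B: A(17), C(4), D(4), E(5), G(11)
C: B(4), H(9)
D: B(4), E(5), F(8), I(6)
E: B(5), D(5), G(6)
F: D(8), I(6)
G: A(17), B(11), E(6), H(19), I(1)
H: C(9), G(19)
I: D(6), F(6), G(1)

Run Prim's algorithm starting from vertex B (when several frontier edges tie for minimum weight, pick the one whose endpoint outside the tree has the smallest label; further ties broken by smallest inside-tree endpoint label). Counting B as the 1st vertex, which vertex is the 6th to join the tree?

I

Prim's algorithm from B:
Step 1: cheapest edge leaving the tree is B C (4); add C.
Step 2: cheapest edge leaving the tree is B D (4); add D.
Step 3: cheapest edge leaving the tree is B E (5); add E.
Step 4: cheapest edge leaving the tree is E G (6); add G.
Step 5: cheapest edge leaving the tree is G I (1); add I.
Step 6: cheapest edge leaving the tree is F I (6); add F.
Step 7: cheapest edge leaving the tree is C H (9); add H.
Step 8: cheapest edge leaving the tree is A B (17); add A.
Vertex order: B, C, D, E, G, I, F, H, A. The 6th vertex is I.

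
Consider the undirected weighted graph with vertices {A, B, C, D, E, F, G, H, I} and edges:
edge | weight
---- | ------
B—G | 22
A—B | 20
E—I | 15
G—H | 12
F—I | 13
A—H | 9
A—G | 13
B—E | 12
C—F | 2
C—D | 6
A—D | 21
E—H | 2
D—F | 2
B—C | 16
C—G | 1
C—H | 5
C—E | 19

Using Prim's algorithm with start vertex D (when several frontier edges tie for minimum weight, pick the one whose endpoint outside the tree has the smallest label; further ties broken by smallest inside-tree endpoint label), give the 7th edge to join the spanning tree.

B-E

Prim, starting at D.
Step 1: cheapest edge leaving the tree is D—F (2); add F.
Step 2: cheapest edge leaving the tree is C—F (2); add C.
Step 3: cheapest edge leaving the tree is C—G (1); add G.
Step 4: cheapest edge leaving the tree is C—H (5); add H.
Step 5: cheapest edge leaving the tree is E—H (2); add E.
Step 6: cheapest edge leaving the tree is A—H (9); add A.
Step 7: cheapest edge leaving the tree is B—E (12); add B.
Step 8: cheapest edge leaving the tree is F—I (13); add I.
The 7th edge added is B—E.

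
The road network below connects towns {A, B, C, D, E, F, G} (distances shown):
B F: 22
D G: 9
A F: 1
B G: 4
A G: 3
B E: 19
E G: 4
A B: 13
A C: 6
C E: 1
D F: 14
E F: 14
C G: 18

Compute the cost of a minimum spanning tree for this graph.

Sort edges by weight, then run Kruskal:
A F (1): add — endpoints in different components.
C E (1): add — endpoints in different components.
A G (3): add — endpoints in different components.
B G (4): add — endpoints in different components.
E G (4): add — endpoints in different components.
A C (6): skip — A and C already connected.
D G (9): add — endpoints in different components.
MST edges: A F, C E, A G, B G, E G, D G; total weight 1+1+3+4+4+9 = 22.

22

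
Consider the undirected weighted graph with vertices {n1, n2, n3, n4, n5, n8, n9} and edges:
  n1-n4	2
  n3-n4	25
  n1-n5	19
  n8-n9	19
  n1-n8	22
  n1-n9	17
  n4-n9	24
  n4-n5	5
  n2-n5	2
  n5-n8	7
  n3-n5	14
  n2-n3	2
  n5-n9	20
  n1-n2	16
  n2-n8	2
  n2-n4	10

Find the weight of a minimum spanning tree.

Kruskal: consider edges lightest-first.
n1-n4 (2): add — endpoints in different components.
n2-n3 (2): add — endpoints in different components.
n2-n5 (2): add — endpoints in different components.
n2-n8 (2): add — endpoints in different components.
n4-n5 (5): add — endpoints in different components.
n5-n8 (7): skip — n8 and n5 already connected.
n2-n4 (10): skip — n4 and n2 already connected.
n3-n5 (14): skip — n5 and n3 already connected.
n1-n2 (16): skip — n1 and n2 already connected.
n1-n9 (17): add — endpoints in different components.
MST edges: n1-n4, n2-n3, n2-n5, n2-n8, n4-n5, n1-n9; total weight 2+2+2+2+5+17 = 30.

30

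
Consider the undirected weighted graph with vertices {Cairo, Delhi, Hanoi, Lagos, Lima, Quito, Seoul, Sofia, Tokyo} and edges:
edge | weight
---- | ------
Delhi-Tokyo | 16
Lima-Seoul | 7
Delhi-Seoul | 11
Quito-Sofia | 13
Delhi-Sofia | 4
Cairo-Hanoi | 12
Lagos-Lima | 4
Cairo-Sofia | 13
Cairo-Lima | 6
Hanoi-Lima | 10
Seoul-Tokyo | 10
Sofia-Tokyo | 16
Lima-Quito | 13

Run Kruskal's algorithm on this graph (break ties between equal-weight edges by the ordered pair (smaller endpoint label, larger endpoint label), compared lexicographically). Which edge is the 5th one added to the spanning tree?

Hanoi-Lima

Kruskal: consider edges lightest-first.
Delhi-Sofia (4): add — endpoints in different components.
Lagos-Lima (4): add — endpoints in different components.
Cairo-Lima (6): add — endpoints in different components.
Lima-Seoul (7): add — endpoints in different components.
Hanoi-Lima (10): add — endpoints in different components.
Seoul-Tokyo (10): add — endpoints in different components.
Delhi-Seoul (11): add — endpoints in different components.
Cairo-Hanoi (12): skip — Cairo and Hanoi already connected.
Cairo-Sofia (13): skip — Cairo and Sofia already connected.
Lima-Quito (13): add — endpoints in different components.
The 5th edge added is Hanoi-Lima.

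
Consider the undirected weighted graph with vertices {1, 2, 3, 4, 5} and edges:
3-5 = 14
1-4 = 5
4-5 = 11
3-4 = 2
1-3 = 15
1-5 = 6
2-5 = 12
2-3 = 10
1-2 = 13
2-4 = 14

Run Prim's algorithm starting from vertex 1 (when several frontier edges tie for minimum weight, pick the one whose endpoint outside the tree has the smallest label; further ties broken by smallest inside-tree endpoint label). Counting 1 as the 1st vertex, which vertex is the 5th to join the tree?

Grow the tree from 1 using Prim:
Step 1: frontier [1-4 5, 1-5 6, 1-2 13, 1-3 15] → take 1-4 (5); add 4.
Step 2: frontier [1-5 6, 1-2 13, 1-3 15, 3-4 2, 4-5 11, 2-4 14] → take 3-4 (2); add 3.
Step 3: frontier [1-5 6, 1-2 13, 2-3 10, 3-5 14, 4-5 11, 2-4 14] → take 1-5 (6); add 5.
Step 4: frontier [1-2 13, 2-3 10, 2-4 14, 2-5 12] → take 2-3 (10); add 2.
Vertex order: 1, 4, 3, 5, 2. The 5th vertex is 2.

2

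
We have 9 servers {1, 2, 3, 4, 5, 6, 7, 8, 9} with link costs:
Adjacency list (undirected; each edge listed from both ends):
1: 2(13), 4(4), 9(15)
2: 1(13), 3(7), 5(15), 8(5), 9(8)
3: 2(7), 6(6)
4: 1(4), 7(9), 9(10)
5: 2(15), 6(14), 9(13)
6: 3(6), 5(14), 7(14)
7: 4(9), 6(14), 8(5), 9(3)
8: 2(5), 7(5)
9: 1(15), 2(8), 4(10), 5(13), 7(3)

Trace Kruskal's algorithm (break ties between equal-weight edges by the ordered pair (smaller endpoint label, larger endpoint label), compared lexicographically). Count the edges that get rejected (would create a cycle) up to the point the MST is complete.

Kruskal's algorithm — process edges by increasing weight (ties by edge label):
7—9 (3): add — endpoints in different components.
1—4 (4): add — endpoints in different components.
2—8 (5): add — endpoints in different components.
7—8 (5): add — endpoints in different components.
3—6 (6): add — endpoints in different components.
2—3 (7): add — endpoints in different components.
2—9 (8): skip — 2 and 9 already connected.
4—7 (9): add — endpoints in different components.
4—9 (10): skip — 4 and 9 already connected.
1—2 (13): skip — 1 and 2 already connected.
5—9 (13): add — endpoints in different components.
Edges rejected before the tree was complete: 3.

3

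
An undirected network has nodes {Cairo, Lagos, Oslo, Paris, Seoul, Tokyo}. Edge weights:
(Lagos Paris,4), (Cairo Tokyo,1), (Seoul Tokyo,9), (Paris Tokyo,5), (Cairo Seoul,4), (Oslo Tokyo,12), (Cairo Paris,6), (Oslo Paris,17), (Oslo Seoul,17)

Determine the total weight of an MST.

26

Prim, starting at Lagos.
Step 1: cheapest edge leaving the tree is Lagos Paris (4); add Paris.
Step 2: cheapest edge leaving the tree is Paris Tokyo (5); add Tokyo.
Step 3: cheapest edge leaving the tree is Cairo Tokyo (1); add Cairo.
Step 4: cheapest edge leaving the tree is Cairo Seoul (4); add Seoul.
Step 5: cheapest edge leaving the tree is Oslo Tokyo (12); add Oslo.
MST edges: Lagos Paris, Paris Tokyo, Cairo Tokyo, Cairo Seoul, Oslo Tokyo; total weight 4+5+1+4+12 = 26.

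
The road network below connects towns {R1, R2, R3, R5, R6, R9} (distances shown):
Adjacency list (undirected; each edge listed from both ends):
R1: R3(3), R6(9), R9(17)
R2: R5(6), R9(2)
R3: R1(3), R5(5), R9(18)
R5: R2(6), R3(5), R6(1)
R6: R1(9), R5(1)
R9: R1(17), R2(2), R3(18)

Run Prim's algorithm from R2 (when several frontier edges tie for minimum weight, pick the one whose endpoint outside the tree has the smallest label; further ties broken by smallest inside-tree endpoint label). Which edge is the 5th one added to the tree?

Grow the tree from R2 using Prim:
Step 1: frontier [R2–R9 2, R2–R5 6] → take R2–R9 (2); add R9.
Step 2: frontier [R2–R5 6, R1–R9 17, R3–R9 18] → take R2–R5 (6); add R5.
Step 3: frontier [R5–R6 1, R3–R5 5, R1–R9 17, R3–R9 18] → take R5–R6 (1); add R6.
Step 4: frontier [R3–R5 5, R1–R6 9, R1–R9 17, R3–R9 18] → take R3–R5 (5); add R3.
Step 5: frontier [R1–R3 3, R1–R6 9, R1–R9 17] → take R1–R3 (3); add R1.
The 5th edge added is R1–R3.

R1-R3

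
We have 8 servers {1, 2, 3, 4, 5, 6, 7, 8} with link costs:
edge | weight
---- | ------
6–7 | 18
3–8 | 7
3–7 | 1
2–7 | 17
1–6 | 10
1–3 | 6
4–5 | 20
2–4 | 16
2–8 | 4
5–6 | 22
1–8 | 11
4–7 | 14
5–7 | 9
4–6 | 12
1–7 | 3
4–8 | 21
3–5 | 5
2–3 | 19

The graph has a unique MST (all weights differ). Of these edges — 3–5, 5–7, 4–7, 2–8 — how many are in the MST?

2

Kruskal: consider edges lightest-first.
3–7 (1): add — endpoints in different components.
1–7 (3): add — endpoints in different components.
2–8 (4): add — endpoints in different components.
3–5 (5): add — endpoints in different components.
1–3 (6): skip — 1 and 3 already connected.
3–8 (7): add — endpoints in different components.
5–7 (9): skip — 5 and 7 already connected.
1–6 (10): add — endpoints in different components.
1–8 (11): skip — 1 and 8 already connected.
4–6 (12): add — endpoints in different components.
MST edge set: {3–7, 1–7, 2–8, 3–5, 3–8, 1–6, 4–6}.
Of the listed edges, {3–5, 2–8} are in the MST → 2.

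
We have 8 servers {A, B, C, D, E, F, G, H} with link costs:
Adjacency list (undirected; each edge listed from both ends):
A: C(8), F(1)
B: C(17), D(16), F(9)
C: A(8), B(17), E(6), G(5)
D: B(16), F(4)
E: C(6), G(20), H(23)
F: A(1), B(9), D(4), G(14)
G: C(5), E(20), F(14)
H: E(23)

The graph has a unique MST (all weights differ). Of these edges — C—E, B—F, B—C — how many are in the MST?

Kruskal: consider edges lightest-first.
A—F (1): add — endpoints in different components.
D—F (4): add — endpoints in different components.
C—G (5): add — endpoints in different components.
C—E (6): add — endpoints in different components.
A—C (8): add — endpoints in different components.
B—F (9): add — endpoints in different components.
F—G (14): skip — F and G already connected.
B—D (16): skip — B and D already connected.
B—C (17): skip — B and C already connected.
E—G (20): skip — E and G already connected.
E—H (23): add — endpoints in different components.
MST edge set: {A—F, D—F, C—G, C—E, A—C, B—F, E—H}.
Of the listed edges, {C—E, B—F} are in the MST → 2.

2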